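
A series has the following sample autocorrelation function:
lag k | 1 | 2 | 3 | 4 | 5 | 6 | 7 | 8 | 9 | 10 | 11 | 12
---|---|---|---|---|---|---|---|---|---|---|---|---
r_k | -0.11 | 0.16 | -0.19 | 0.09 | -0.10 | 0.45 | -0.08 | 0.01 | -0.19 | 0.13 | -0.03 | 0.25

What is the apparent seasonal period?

The largest autocorrelation is r_6 = 0.45, with a weaker echo at lag 12 (0.25); the remaining lags stay at or below 0.16.
The dominant spike at lag 6 indicates a seasonal period of 6.

6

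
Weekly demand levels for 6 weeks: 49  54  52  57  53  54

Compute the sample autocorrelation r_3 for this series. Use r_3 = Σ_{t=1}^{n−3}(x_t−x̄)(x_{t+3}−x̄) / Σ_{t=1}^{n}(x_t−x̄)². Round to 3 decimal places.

Mean x̄ = (49 + 54 + 52 + 57 + 53 + 54)/6 = 53.1667
Deviations from mean: -4.1667, 0.8333, -1.1667, 3.8333, -0.1667, 0.8333
Numerator Σ_{t=1}^{3}(x_t−x̄)(x_{t+3}−x̄) = -17.0833
Denominator Σ(x_t−x̄)² = 34.8333
r_3 = -17.0833 / 34.8333 = -0.490

-0.490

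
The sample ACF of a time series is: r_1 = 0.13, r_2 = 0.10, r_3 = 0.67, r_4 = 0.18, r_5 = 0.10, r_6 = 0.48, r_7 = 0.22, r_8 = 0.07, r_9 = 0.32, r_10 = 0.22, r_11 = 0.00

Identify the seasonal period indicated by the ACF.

3

The largest autocorrelation is r_3 = 0.67, with weaker echoes at lags 6 (0.48) and 9 (0.32); the remaining lags stay at or below 0.22.
The dominant spike at lag 3 indicates a seasonal period of 3.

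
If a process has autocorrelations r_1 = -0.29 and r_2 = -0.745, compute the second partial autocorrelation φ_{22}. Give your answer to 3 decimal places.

φ_{22} = (r_2 − r_1²) / (1 − r_1²)
r_1² = (-0.29)² = 0.0841
Numerator = -0.745 − 0.0841 = -0.8291; denominator = 1 − 0.0841 = 0.9159
φ_{22} = -0.8291 / 0.9159 = -0.905

-0.905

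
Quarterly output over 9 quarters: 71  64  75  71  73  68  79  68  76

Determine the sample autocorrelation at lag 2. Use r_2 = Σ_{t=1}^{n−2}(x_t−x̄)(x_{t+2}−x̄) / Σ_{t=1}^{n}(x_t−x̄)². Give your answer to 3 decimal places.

Mean x̄ = (71 + 64 + 75 + 71 + 73 + 68 + 79 + 68 + 76)/9 = 71.6667
Σ(x_t−x̄)(x_{t+2}−x̄) = (-2.2222) + (5.1111) + (4.4444) + (2.4444) + (9.7778) + (13.4444) + (31.7778) = 64.7778
Denominator Σ(x_t−x̄)² = 172.0000
r_2 = 64.7778 / 172.0000 = 0.377

0.377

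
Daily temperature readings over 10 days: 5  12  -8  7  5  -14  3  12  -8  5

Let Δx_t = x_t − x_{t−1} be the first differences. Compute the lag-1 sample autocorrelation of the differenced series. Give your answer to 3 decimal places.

First differences Δx: 7, -20, 15, -2, -19, 17, 9, -20, 13
Mean of differences = 0.0000
Numerator Σ(Δx_t−Δx̄)(Δx_{t+1}−Δx̄) = -1042.0000
Denominator Σ(Δx_t−Δx̄)² = 1978.0000
r_1(Δx) = -1042.0000 / 1978.0000 = -0.527

-0.527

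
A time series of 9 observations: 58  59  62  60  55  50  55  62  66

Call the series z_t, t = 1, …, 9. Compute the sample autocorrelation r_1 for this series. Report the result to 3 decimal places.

0.418

Mean z̄ = (58 + 59 + 62 + 60 + 55 + 50 + 55 + 62 + 66)/9 = 58.5556
Numerator Σ_{t=1}^{8}(z_t−z̄)(z_{t+1}−z̄) = 75.3580
Denominator Σ(z_t−z̄)² = 180.2222
r_1 = 75.3580 / 180.2222 = 0.418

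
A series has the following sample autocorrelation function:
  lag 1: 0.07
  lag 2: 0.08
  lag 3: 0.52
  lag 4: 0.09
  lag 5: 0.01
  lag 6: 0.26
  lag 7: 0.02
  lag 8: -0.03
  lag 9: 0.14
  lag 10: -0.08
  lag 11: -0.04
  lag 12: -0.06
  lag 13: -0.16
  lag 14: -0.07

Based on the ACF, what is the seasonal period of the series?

3

The largest autocorrelation is r_3 = 0.52, with a weaker echo at lag 6 (0.26); the remaining lags stay at or below 0.14.
The dominant spike at lag 3 indicates a seasonal period of 3.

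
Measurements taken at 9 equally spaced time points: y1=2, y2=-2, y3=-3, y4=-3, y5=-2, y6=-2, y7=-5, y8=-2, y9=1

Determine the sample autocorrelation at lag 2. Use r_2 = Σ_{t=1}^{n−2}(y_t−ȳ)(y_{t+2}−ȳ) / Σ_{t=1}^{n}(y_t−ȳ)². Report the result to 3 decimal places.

Mean ȳ = (2 − 2 − 3 − 3 − 2 − 2 − 5 − 2 + 1)/9 = -1.7778
Σ(y_t−ȳ)(y_{t+2}−ȳ) = (-4.6173) + (0.2716) + (0.2716) + (0.2716) + (0.7160) + (0.0494) + (-8.9506) = -11.9877
Denominator Σ(y_t−ȳ)² = 35.5556
r_2 = -11.9877 / 35.5556 = -0.337

-0.337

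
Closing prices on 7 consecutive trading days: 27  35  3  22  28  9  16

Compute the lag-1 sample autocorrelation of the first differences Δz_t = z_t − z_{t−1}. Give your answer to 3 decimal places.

-0.559

First differences Δz: 8, -32, 19, 6, -19, 7
Mean of differences = -1.8333
Numerator Σ(Δz_t−Δz̄)(Δz_{t+1}−Δz̄) = -1048.0278
Denominator Σ(Δz_t−Δz̄)² = 1874.8333
r_1(Δz) = -1048.0278 / 1874.8333 = -0.559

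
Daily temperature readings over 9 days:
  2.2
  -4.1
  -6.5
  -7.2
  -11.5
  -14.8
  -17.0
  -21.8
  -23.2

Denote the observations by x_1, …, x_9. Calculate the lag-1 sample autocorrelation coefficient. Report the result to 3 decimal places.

0.623

Mean x̄ = (2.2 − 4.1 − 6.5 − 7.2 − 11.5 − 14.8 − 17.0 − 21.8 − 23.2)/9 = -11.5444
Numerator Σ_{t=1}^{8}(x_t−x̄)(x_{t+1}−x̄) = 355.0814
Denominator Σ(x_t−x̄)² = 570.0422
r_1 = 355.0814 / 570.0422 = 0.623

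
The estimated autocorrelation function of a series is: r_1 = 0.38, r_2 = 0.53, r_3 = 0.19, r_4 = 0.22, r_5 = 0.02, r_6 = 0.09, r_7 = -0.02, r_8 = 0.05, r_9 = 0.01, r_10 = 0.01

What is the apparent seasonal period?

2

The largest autocorrelation is r_2 = 0.53; the remaining lags stay at or below 0.38.
The dominant spike at lag 2 indicates a seasonal period of 2.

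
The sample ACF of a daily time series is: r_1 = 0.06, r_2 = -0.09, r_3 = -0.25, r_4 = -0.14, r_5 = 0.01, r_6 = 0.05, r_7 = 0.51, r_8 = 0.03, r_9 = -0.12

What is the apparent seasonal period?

The largest autocorrelation is r_7 = 0.51; the remaining lags stay at or below 0.06.
The dominant spike at lag 7 indicates a seasonal period of 7.

7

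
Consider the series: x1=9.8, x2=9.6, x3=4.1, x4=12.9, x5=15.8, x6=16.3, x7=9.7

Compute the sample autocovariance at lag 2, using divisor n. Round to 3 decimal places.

Mean x̄ = (9.8 + 9.6 + 4.1 + 12.9 + 15.8 + 16.3 + 9.7)/7 = 11.1714
Σ_{t=1}^{5}(x_t−x̄)(x_{t+2}−x̄) = -23.6945
γ_2 = -23.6945 / 7 = -3.385

-3.385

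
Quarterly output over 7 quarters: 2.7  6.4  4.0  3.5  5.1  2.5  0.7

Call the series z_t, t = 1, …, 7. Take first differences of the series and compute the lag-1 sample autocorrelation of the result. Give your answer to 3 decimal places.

-0.297

First differences Δz: 3.7, -2.4, -0.5, 1.6, -2.6, -1.8
Mean of differences = -0.3333
Numerator Σ(Δz_t−Δz̄)(Δz_{t+1}−Δz̄) = -9.3711
Denominator Σ(Δz_t−Δz̄)² = 31.5933
r_1(Δz) = -9.3711 / 31.5933 = -0.297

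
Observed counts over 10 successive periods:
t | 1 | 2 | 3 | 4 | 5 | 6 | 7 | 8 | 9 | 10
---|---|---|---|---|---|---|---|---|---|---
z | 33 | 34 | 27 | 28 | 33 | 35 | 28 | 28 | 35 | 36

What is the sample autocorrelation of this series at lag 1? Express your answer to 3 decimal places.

0.112

Mean z̄ = (33 + 34 + 27 + 28 + 33 + 35 + 28 + 28 + 35 + 36)/10 = 31.7000
Numerator Σ_{t=1}^{9}(z_t−z̄)(z_{t+1}−z̄) = 12.5100
Denominator Σ(z_t−z̄)² = 112.1000
r_1 = 12.5100 / 112.1000 = 0.112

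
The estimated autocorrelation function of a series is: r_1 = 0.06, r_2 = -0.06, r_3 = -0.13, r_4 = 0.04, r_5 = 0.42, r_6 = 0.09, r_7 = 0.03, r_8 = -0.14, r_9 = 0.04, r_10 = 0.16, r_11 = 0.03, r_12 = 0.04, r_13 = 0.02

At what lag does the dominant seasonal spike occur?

The largest autocorrelation is r_5 = 0.42, with a weaker echo at lag 10 (0.16); the remaining lags stay at or below 0.09.
The dominant spike at lag 5 indicates a seasonal period of 5.

5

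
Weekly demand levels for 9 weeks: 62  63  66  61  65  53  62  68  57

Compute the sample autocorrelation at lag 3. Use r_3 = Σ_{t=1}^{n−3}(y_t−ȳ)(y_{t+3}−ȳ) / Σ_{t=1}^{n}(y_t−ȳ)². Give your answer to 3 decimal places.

Mean ȳ = (62 + 63 + 66 + 61 + 65 + 53 + 62 + 68 + 57)/9 = 61.8889
Numerator Σ_{t=1}^{6}(y_t−ȳ)(y_{t+3}−ȳ) = 29.1852
Denominator Σ(y_t−ȳ)² = 168.8889
r_3 = 29.1852 / 168.8889 = 0.173

0.173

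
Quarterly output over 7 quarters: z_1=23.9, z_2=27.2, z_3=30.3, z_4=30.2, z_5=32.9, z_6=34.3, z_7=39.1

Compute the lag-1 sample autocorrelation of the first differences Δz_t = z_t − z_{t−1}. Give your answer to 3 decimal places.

First differences Δz: 3.3, 3.1, -0.1, 2.7, 1.4, 4.8
Mean of differences = 2.5333
Numerator Σ(Δz_t−Δz̄)(Δz_{t+1}−Δz̄) = -4.2544
Denominator Σ(Δz_t−Δz̄)² = 14.2933
r_1(Δz) = -4.2544 / 14.2933 = -0.298

-0.298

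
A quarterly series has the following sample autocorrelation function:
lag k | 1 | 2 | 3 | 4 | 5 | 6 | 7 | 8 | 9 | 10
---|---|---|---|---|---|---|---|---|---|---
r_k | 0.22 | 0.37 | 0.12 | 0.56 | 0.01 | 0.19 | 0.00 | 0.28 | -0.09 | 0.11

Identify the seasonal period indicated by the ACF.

The largest autocorrelation is r_4 = 0.56; the remaining lags stay at or below 0.37.
The dominant spike at lag 4 indicates a seasonal period of 4.

4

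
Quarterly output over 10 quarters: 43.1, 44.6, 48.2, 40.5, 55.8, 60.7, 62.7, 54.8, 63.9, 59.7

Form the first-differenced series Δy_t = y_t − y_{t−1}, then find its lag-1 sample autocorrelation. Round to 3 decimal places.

-0.470

First differences Δy: 1.5, 3.6, -7.7, 15.3, 4.9, 2.0, -7.9, 9.1, -4.2
Mean of differences = 1.8444
Numerator Σ(Δy_t−Δȳ)(Δy_{t+1}−Δȳ) = -220.2698
Denominator Σ(Δy_t−Δȳ)² = 468.8422
r_1(Δy) = -220.2698 / 468.8422 = -0.470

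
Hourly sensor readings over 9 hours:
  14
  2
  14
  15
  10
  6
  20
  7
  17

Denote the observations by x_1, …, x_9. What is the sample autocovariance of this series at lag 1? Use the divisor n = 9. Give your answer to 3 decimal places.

Mean x̄ = (14 + 2 + 14 + 15 + 10 + 6 + 20 + 7 + 17)/9 = 11.6667
Σ_{t=1}^{8}(x_t−x̄)(x_{t+1}−x̄) = -144.4444
γ_1 = -144.4444 / 9 = -16.049

-16.049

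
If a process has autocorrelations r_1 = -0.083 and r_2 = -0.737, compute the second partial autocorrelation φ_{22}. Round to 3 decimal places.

φ_{22} = (r_2 − r_1²) / (1 − r_1²)
r_1² = (-0.083)² = 0.006889
Numerator = -0.737 − 0.0069 = -0.7439; denominator = 1 − 0.0069 = 0.9931
φ_{22} = -0.7439 / 0.9931 = -0.749

-0.749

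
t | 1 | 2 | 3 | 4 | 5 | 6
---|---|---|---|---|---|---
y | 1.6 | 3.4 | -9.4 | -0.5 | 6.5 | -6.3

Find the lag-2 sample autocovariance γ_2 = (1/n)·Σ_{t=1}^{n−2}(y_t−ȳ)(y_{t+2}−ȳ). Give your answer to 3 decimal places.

Mean ȳ = (1.6 + 3.4 − 9.4 − 0.5 + 6.5 − 6.3)/6 = -0.7833
Σ_{t=1}^{4}(y_t−ȳ)(y_{t+2}−ȳ) = -83.6722
γ_2 = -83.6722 / 6 = -13.945

-13.945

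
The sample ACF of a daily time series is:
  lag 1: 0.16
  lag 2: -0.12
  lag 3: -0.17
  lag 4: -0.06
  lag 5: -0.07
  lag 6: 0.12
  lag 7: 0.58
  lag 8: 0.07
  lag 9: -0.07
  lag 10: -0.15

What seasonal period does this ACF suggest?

The largest autocorrelation is r_7 = 0.58; the remaining lags stay at or below 0.16.
The dominant spike at lag 7 indicates a seasonal period of 7.

7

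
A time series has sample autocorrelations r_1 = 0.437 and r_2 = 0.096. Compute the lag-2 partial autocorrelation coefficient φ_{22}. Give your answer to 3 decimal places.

-0.117

φ_{22} = (r_2 − r_1²) / (1 − r_1²)
r_1² = (0.437)² = 0.190969
Numerator = 0.096 − 0.1910 = -0.0950; denominator = 1 − 0.1910 = 0.8090
φ_{22} = -0.0950 / 0.8090 = -0.117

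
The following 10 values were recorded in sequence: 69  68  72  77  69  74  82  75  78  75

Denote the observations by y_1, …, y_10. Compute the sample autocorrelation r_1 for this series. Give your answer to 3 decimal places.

Mean ȳ = (69 + 68 + 72 + 77 + 69 + 74 + 82 + 75 + 78 + 75)/10 = 73.9000
Numerator Σ_{t=1}^{9}(y_t−ȳ)(y_{t+1}−ȳ) = 37.2900
Denominator Σ(y_t−ȳ)² = 180.9000
r_1 = 37.2900 / 180.9000 = 0.206

0.206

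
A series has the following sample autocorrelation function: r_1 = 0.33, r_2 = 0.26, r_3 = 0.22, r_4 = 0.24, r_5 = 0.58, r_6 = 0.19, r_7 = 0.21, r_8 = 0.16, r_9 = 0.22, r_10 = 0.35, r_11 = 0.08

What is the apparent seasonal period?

The largest autocorrelation is r_5 = 0.58, with a weaker echo at lag 10 (0.35); the remaining lags stay at or below 0.33. The elevated value at lag 1 (0.33), dropping to 0.26 at lag 2, reflects decaying short-term dependence rather than seasonality.
The dominant spike at lag 5 indicates a seasonal period of 5.

5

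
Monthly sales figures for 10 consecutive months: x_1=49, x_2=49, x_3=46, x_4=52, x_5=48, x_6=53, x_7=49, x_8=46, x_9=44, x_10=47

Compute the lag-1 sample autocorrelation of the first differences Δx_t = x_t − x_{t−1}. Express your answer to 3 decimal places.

First differences Δx: 0, -3, 6, -4, 5, -4, -3, -2, 3
Mean of differences = -0.2222
Numerator Σ(Δx_t−Δx̄)(Δx_{t+1}−Δx̄) = -71.1605
Denominator Σ(Δx_t−Δx̄)² = 123.5556
r_1(Δx) = -71.1605 / 123.5556 = -0.576

-0.576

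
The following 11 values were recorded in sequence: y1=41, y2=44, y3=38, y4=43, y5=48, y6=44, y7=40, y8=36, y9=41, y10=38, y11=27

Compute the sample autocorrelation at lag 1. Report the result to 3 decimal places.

Mean ȳ = (41 + 44 + 38 + 43 + 48 + 44 + 40 + 36 + 41 + 38 + 27)/11 = 40.0000
Numerator Σ_{t=1}^{10}(y_t−ȳ)(y_{t+1}−ȳ) = 66.0000
Denominator Σ(y_t−ȳ)² = 300.0000
r_1 = 66.0000 / 300.0000 = 0.220

0.220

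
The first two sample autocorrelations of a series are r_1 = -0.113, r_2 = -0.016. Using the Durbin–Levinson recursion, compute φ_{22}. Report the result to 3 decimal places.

φ_{22} = (r_2 − r_1²) / (1 − r_1²)
r_1² = (-0.113)² = 0.012769
Numerator = -0.016 − 0.0128 = -0.0288; denominator = 1 − 0.0128 = 0.9872
φ_{22} = -0.0288 / 0.9872 = -0.029

-0.029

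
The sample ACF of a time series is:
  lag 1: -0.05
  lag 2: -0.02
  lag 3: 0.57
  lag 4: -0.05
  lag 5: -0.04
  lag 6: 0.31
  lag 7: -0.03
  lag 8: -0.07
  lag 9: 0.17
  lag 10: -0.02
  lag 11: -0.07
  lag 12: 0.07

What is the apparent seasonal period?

The largest autocorrelation is r_3 = 0.57, with weaker echoes at lags 6 (0.31) and 9 (0.17); the remaining lags stay at or below 0.07.
The dominant spike at lag 3 indicates a seasonal period of 3.

3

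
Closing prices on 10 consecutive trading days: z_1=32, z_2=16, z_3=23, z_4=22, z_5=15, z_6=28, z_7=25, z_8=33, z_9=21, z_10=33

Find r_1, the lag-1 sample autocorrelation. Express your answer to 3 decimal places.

Mean z̄ = (32 + 16 + 23 + 22 + 15 + 28 + 25 + 33 + 21 + 33)/10 = 24.8000
Numerator Σ_{t=1}^{9}(z_t−z̄)(z_{t+1}−z̄) = -106.4400
Denominator Σ(z_t−z̄)² = 395.6000
r_1 = -106.4400 / 395.6000 = -0.269

-0.269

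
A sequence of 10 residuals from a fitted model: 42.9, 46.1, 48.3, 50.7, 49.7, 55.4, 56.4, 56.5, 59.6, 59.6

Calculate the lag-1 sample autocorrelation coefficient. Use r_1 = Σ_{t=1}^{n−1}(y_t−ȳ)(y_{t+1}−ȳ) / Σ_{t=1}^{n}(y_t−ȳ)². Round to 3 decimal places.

Mean ȳ = (42.9 + 46.1 + 48.3 + 50.7 + 49.7 + 55.4 + 56.4 + 56.5 + 59.6 + 59.6)/10 = 52.5200
Numerator Σ_{t=1}^{9}(y_t−ȳ)(y_{t+1}−ȳ) = 198.4656
Denominator Σ(y_t−ȳ)² = 302.2760
r_1 = 198.4656 / 302.2760 = 0.657

0.657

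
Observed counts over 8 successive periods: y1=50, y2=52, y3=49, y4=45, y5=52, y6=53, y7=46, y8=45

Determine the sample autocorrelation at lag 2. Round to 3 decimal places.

Mean ȳ = (50 + 52 + 49 + 45 + 52 + 53 + 46 + 45)/8 = 49.0000
Deviations from mean: 1.0000, 3.0000, 0.0000, -4.0000, 3.0000, 4.0000, -3.0000, -4.0000
Numerator Σ_{t=1}^{6}(y_t−ȳ)(y_{t+2}−ȳ) = -53.0000
Denominator Σ(y_t−ȳ)² = 76.0000
r_2 = -53.0000 / 76.0000 = -0.697

-0.697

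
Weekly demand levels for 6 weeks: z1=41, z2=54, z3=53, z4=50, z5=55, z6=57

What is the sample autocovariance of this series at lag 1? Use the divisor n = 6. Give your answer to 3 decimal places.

Mean z̄ = (41 + 54 + 53 + 50 + 55 + 57)/6 = 51.6667
Σ_{t=1}^{5}(z_t−z̄)(z_{t+1}−z̄) = -11.7778
γ_1 = -11.7778 / 6 = -1.963

-1.963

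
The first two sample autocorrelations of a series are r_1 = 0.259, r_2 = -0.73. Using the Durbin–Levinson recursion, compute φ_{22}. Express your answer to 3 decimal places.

-0.854

φ_{22} = (r_2 − r_1²) / (1 − r_1²)
r_1² = (0.259)² = 0.067081
Numerator = -0.73 − 0.0671 = -0.7971; denominator = 1 − 0.0671 = 0.9329
φ_{22} = -0.7971 / 0.9329 = -0.854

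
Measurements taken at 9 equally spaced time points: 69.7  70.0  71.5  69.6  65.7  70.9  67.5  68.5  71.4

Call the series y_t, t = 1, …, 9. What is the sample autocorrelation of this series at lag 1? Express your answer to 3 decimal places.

-0.250

Mean ȳ = (69.7 + 70.0 + 71.5 + 69.6 + 65.7 + 70.9 + 67.5 + 68.5 + 71.4)/9 = 69.4222
Numerator Σ_{t=1}^{8}(y_t−ȳ)(y_{t+1}−ȳ) = -7.3238
Denominator Σ(y_t−ȳ)² = 29.2556
r_1 = -7.3238 / 29.2556 = -0.250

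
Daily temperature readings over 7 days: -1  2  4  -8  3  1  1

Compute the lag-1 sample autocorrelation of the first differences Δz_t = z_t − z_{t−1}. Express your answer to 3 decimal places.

-0.611

First differences Δz: 3, 2, -12, 11, -2, 0
Mean of differences = 0.3333
Numerator Σ(Δz_t−Δz̄)(Δz_{t+1}−Δz̄) = -171.7778
Denominator Σ(Δz_t−Δz̄)² = 281.3333
r_1(Δz) = -171.7778 / 281.3333 = -0.611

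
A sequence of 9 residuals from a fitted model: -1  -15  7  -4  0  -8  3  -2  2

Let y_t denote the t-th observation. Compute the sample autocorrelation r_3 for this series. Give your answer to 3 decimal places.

-0.345

Mean ȳ = (-1 − 15 + 7 − 4 + 0 − 8 + 3 − 2 + 2)/9 = -2.0000
Σ(y_t−ȳ)(y_{t+3}−ȳ) = (-2.0000) + (-26.0000) + (-54.0000) + (-10.0000) + (0.0000) + (-24.0000) = -116.0000
Denominator Σ(y_t−ȳ)² = 336.0000
r_3 = -116.0000 / 336.0000 = -0.345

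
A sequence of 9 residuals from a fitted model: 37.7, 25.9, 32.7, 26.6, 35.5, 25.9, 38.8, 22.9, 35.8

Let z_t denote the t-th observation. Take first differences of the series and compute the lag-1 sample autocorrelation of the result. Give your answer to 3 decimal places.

First differences Δz: -11.8, 6.8, -6.1, 8.9, -9.6, 12.9, -15.9, 12.9
Mean of differences = -0.2375
Numerator Σ(Δz_t−Δz̄)(Δz_{t+1}−Δz̄) = -796.2789
Denominator Σ(Δz_t−Δz̄)² = 979.2388
r_1(Δz) = -796.2789 / 979.2388 = -0.813

-0.813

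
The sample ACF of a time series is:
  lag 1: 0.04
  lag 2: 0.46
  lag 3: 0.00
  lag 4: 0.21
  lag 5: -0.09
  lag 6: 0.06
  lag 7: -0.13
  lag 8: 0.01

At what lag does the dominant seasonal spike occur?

2

The largest autocorrelation is r_2 = 0.46, with a weaker echo at lag 4 (0.21); the remaining lags stay at or below 0.06.
The dominant spike at lag 2 indicates a seasonal period of 2.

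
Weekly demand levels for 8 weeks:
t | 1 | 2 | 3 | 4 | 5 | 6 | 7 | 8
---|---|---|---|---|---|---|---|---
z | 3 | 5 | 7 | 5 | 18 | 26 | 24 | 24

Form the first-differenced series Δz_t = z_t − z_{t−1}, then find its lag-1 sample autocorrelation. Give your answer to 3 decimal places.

-0.022

First differences Δz: 2, 2, -2, 13, 8, -2, 0
Mean of differences = 3.0000
Numerator Σ(Δz_t−Δz̄)(Δz_{t+1}−Δz̄) = -4.0000
Denominator Σ(Δz_t−Δz̄)² = 186.0000
r_1(Δz) = -4.0000 / 186.0000 = -0.022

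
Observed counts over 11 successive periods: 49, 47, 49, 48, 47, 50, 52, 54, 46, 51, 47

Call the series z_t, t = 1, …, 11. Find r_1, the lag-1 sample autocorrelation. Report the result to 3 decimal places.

Mean z̄ = (49 + 47 + 49 + 48 + 47 + 50 + 52 + 54 + 46 + 51 + 47)/11 = 49.0909
Numerator Σ_{t=1}^{10}(z_t−z̄)(z_{t+1}−z̄) = -7.2810
Denominator Σ(z_t−z̄)² = 60.9091
r_1 = -7.2810 / 60.9091 = -0.120

-0.120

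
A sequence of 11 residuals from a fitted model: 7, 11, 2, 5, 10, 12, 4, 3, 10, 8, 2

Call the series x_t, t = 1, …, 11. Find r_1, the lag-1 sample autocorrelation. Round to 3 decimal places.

Mean x̄ = (7 + 11 + 2 + 5 + 10 + 12 + 4 + 3 + 10 + 8 + 2)/11 = 6.7273
Numerator Σ_{t=1}^{10}(x_t−x̄)(x_{t+1}−x̄) = -17.5289
Denominator Σ(x_t−x̄)² = 138.1818
r_1 = -17.5289 / 138.1818 = -0.127

-0.127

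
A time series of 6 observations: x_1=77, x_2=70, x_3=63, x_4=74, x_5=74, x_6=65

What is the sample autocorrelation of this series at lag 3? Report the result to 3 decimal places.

0.406

Mean x̄ = (77 + 70 + 63 + 74 + 74 + 65)/6 = 70.5000
Numerator Σ_{t=1}^{3}(x_t−x̄)(x_{t+3}−x̄) = 62.2500
Denominator Σ(x_t−x̄)² = 153.5000
r_3 = 62.2500 / 153.5000 = 0.406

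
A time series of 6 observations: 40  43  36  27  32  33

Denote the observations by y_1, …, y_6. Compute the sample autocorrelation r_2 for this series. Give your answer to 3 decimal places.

-0.269

Mean ȳ = (40 + 43 + 36 + 27 + 32 + 33)/6 = 35.1667
Deviations from mean: 4.8333, 7.8333, 0.8333, -8.1667, -3.1667, -2.1667
Σ(y_t−ȳ)(y_{t+2}−ȳ) = (4.0278) + (-63.9722) + (-2.6389) + (17.6944) = -44.8889
Denominator Σ(y_t−ȳ)² = 166.8333
r_2 = -44.8889 / 166.8333 = -0.269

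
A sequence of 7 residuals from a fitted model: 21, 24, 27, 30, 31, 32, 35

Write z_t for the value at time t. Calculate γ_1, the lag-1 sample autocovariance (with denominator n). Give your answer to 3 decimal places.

Mean z̄ = (21 + 24 + 27 + 30 + 31 + 32 + 35)/7 = 28.5714
Σ_{t=1}^{6}(z_t−z̄)(z_{t+1}−z̄) = 73.3878
γ_1 = 73.3878 / 7 = 10.484

10.484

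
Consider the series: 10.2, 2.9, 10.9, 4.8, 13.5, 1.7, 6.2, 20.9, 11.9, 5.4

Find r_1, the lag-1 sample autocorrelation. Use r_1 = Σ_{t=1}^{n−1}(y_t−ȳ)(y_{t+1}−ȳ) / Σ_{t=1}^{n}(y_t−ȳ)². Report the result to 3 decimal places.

-0.222

Mean ȳ = (10.2 + 2.9 + 10.9 + 4.8 + 13.5 + 1.7 + 6.2 + 20.9 + 11.9 + 5.4)/10 = 8.8400
Numerator Σ_{t=1}^{9}(y_t−ȳ)(y_{t+1}−ȳ) = -67.3476
Denominator Σ(y_t−ȳ)² = 304.0040
r_1 = -67.3476 / 304.0040 = -0.222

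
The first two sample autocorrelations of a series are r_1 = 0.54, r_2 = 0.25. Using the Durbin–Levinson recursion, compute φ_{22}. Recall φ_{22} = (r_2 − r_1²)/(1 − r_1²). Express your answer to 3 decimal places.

φ_{22} = (r_2 − r_1²) / (1 − r_1²)
r_1² = (0.54)² = 0.2916
Numerator = 0.25 − 0.2916 = -0.0416; denominator = 1 − 0.2916 = 0.7084
φ_{22} = -0.0416 / 0.7084 = -0.059

-0.059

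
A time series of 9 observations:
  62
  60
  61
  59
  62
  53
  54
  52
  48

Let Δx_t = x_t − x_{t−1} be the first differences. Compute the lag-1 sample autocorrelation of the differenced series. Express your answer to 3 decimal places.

First differences Δx: -2, 1, -2, 3, -9, 1, -2, -4
Mean of differences = -1.7500
Numerator Σ(Δx_t−Δx̄)(Δx_{t+1}−Δx̄) = -57.0625
Denominator Σ(Δx_t−Δx̄)² = 95.5000
r_1(Δx) = -57.0625 / 95.5000 = -0.598

-0.598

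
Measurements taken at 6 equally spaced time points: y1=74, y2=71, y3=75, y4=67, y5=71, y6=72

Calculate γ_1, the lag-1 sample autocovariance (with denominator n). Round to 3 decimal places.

Mean ȳ = (74 + 71 + 75 + 67 + 71 + 72)/6 = 71.6667
Σ_{t=1}^{5}(y_t−ȳ)(y_{t+1}−ȳ) = -16.4444
γ_1 = -16.4444 / 6 = -2.741

-2.741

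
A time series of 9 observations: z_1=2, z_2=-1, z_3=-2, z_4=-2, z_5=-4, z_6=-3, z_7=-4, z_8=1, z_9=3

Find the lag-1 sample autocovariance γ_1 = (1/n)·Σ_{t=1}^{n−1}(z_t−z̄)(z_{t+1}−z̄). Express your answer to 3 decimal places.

1.900

Mean z̄ = (2 − 1 − 2 − 2 − 4 − 3 − 4 + 1 + 3)/9 = -1.1111
Σ_{t=1}^{8}(z_t−z̄)(z_{t+1}−z̄) = 17.0988
γ_1 = 17.0988 / 9 = 1.900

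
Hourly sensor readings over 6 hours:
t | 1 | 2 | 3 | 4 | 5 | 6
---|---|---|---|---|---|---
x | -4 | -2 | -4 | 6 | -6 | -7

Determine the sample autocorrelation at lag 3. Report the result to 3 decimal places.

Mean x̄ = (-4 − 2 − 4 + 6 − 6 − 7)/6 = -2.8333
Deviations from mean: -1.1667, 0.8333, -1.1667, 8.8333, -3.1667, -4.1667
Σ(x_t−x̄)(x_{t+3}−x̄) = (-10.3056) + (-2.6389) + (4.8611) = -8.0833
Denominator Σ(x_t−x̄)² = 108.8333
r_3 = -8.0833 / 108.8333 = -0.074

-0.074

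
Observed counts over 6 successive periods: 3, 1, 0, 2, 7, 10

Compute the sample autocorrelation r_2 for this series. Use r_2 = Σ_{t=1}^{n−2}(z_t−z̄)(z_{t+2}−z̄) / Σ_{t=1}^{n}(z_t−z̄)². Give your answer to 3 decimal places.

Mean z̄ = (3 + 1 + 0 + 2 + 7 + 10)/6 = 3.8333
Deviations from mean: -0.8333, -2.8333, -3.8333, -1.8333, 3.1667, 6.1667
Numerator Σ_{t=1}^{4}(z_t−z̄)(z_{t+2}−z̄) = -15.0556
Denominator Σ(z_t−z̄)² = 74.8333
r_2 = -15.0556 / 74.8333 = -0.201

-0.201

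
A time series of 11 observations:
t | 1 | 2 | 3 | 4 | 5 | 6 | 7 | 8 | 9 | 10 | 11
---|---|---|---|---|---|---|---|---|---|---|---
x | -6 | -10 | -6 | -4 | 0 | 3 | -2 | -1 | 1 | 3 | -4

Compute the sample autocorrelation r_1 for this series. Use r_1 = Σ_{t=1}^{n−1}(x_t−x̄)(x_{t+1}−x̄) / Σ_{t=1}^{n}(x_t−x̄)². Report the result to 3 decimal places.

0.520

Mean x̄ = (-6 − 10 − 6 − 4 + 0 + 3 − 2 − 1 + 1 + 3 − 4)/11 = -2.3636
Numerator Σ_{t=1}^{10}(x_t−x̄)(x_{t+1}−x̄) = 86.5950
Denominator Σ(x_t−x̄)² = 166.5455
r_1 = 86.5950 / 166.5455 = 0.520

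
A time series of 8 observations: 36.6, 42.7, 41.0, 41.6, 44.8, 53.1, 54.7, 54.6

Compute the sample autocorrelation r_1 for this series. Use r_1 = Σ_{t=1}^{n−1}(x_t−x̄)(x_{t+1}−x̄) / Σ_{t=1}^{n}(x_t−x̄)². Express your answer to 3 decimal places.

Mean x̄ = (36.6 + 42.7 + 41.0 + 41.6 + 44.8 + 53.1 + 54.7 + 54.6)/8 = 46.1375
Deviations from mean: -9.5375, -3.4375, -5.1375, -4.5375, -1.3375, 6.9625, 8.5625, 8.4625
Σ(x_t−x̄)(x_{t+1}−x̄) = (32.7852) + (17.6602) + (23.3114) + (6.0689) + (-9.3123) + (59.6164) + (72.4602) = 202.5898
Denominator Σ(x_t−x̄)² = 344.9588
r_1 = 202.5898 / 344.9588 = 0.587

0.587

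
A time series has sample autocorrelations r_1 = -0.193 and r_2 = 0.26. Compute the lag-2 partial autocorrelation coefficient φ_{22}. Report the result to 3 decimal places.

0.231

φ_{22} = (r_2 − r_1²) / (1 − r_1²)
r_1² = (-0.193)² = 0.037249
Numerator = 0.26 − 0.0372 = 0.2228; denominator = 1 − 0.0372 = 0.9628
φ_{22} = 0.2228 / 0.9628 = 0.231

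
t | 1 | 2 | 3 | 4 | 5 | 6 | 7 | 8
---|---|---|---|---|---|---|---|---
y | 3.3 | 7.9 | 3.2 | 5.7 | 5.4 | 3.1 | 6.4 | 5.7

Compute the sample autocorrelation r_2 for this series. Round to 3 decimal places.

Mean ȳ = (3.3 + 7.9 + 3.2 + 5.7 + 5.4 + 3.1 + 6.4 + 5.7)/8 = 5.0875
Numerator Σ_{t=1}^{6}(y_t−ȳ)(y_{t+2}−ȳ) = 2.4822
Denominator Σ(y_t−ȳ)² = 21.1888
r_2 = 2.4822 / 21.1888 = 0.117

0.117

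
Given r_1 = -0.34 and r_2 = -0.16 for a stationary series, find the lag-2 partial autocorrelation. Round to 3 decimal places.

φ_{22} = (r_2 − r_1²) / (1 − r_1²)
r_1² = (-0.34)² = 0.1156
Numerator = -0.16 − 0.1156 = -0.2756; denominator = 1 − 0.1156 = 0.8844
φ_{22} = -0.2756 / 0.8844 = -0.312

-0.312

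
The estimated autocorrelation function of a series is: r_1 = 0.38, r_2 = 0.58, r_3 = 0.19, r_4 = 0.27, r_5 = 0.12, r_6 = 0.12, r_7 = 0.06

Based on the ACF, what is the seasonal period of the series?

The largest autocorrelation is r_2 = 0.58; the remaining lags stay at or below 0.38.
The dominant spike at lag 2 indicates a seasonal period of 2.

2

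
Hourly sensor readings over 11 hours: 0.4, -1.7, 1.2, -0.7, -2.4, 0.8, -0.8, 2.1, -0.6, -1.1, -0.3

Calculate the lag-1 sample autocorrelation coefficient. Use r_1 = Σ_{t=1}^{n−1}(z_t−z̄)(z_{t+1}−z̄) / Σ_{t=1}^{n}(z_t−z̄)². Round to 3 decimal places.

-0.428

Mean z̄ = (0.4 − 1.7 + 1.2 − 0.7 − 2.4 + 0.8 − 0.8 + 2.1 − 0.6 − 1.1 − 0.3)/11 = -0.2818
Numerator Σ_{t=1}^{10}(z_t−z̄)(z_{t+1}−z̄) = -7.3712
Denominator Σ(z_t−z̄)² = 17.2164
r_1 = -7.3712 / 17.2164 = -0.428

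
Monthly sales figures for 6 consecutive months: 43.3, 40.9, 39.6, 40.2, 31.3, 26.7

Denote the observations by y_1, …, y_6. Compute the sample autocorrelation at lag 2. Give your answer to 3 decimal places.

Mean ȳ = (43.3 + 40.9 + 39.6 + 40.2 + 31.3 + 26.7)/6 = 37.0000
Σ(y_t−ȳ)(y_{t+2}−ȳ) = (16.3800) + (12.4800) + (-14.8200) + (-32.9600) = -18.9200
Denominator Σ(y_t−ȳ)² = 210.4800
r_2 = -18.9200 / 210.4800 = -0.090

-0.090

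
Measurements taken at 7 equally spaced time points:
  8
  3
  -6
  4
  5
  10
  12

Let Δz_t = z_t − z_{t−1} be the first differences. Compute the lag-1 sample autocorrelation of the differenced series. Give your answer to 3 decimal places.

First differences Δz: -5, -9, 10, 1, 5, 2
Mean of differences = 0.6667
Numerator Σ(Δz_t−Δz̄)(Δz_{t+1}−Δz̄) = -25.1111
Denominator Σ(Δz_t−Δz̄)² = 233.3333
r_1(Δz) = -25.1111 / 233.3333 = -0.108

-0.108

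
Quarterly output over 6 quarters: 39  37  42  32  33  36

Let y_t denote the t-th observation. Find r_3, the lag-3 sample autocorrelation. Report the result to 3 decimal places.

Mean ȳ = (39 + 37 + 42 + 32 + 33 + 36)/6 = 36.5000
Deviations from mean: 2.5000, 0.5000, 5.5000, -4.5000, -3.5000, -0.5000
Σ(y_t−ȳ)(y_{t+3}−ȳ) = (-11.2500) + (-1.7500) + (-2.7500) = -15.7500
Denominator Σ(y_t−ȳ)² = 69.5000
r_3 = -15.7500 / 69.5000 = -0.227

-0.227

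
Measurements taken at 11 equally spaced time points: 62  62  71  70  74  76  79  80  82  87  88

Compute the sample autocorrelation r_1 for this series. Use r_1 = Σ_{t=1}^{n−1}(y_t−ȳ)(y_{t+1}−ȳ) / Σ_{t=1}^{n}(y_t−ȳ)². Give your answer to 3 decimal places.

Mean ȳ = (62 + 62 + 71 + 70 + 74 + 76 + 79 + 80 + 82 + 87 + 88)/11 = 75.5455
Numerator Σ_{t=1}^{10}(y_t−ȳ)(y_{t+1}−ȳ) = 540.4298
Denominator Σ(y_t−ȳ)² = 780.7273
r_1 = 540.4298 / 780.7273 = 0.692

0.692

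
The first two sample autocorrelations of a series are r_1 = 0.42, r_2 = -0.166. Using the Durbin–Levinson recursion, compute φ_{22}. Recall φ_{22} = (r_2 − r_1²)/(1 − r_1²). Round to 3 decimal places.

φ_{22} = (r_2 − r_1²) / (1 − r_1²)
r_1² = (0.42)² = 0.1764
Numerator = -0.166 − 0.1764 = -0.3424; denominator = 1 − 0.1764 = 0.8236
φ_{22} = -0.3424 / 0.8236 = -0.416

-0.416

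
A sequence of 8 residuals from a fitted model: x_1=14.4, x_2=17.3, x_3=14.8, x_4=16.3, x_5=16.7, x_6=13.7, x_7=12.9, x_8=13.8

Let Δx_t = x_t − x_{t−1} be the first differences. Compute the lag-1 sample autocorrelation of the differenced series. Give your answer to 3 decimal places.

-0.375

First differences Δx: 2.9, -2.5, 1.5, 0.4, -3.0, -0.8, 0.9
Mean of differences = -0.0857
Numerator Σ(Δx_t−Δx̄)(Δx_{t+1}−Δx̄) = -10.3045
Denominator Σ(Δx_t−Δx̄)² = 27.4686
r_1(Δx) = -10.3045 / 27.4686 = -0.375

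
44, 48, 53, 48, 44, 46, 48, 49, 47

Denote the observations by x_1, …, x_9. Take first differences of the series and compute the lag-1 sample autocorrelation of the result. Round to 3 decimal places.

0.112

First differences Δx: 4, 5, -5, -4, 2, 2, 1, -2
Mean of differences = 0.3750
Numerator Σ(Δx_t−Δx̄)(Δx_{t+1}−Δx̄) = 10.4844
Denominator Σ(Δx_t−Δx̄)² = 93.8750
r_1(Δx) = 10.4844 / 93.8750 = 0.112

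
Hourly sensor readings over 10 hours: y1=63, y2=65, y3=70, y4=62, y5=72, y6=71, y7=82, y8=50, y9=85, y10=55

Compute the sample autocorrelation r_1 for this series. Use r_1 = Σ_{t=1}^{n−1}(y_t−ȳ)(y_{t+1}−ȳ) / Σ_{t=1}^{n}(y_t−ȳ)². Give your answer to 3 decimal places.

-0.694

Mean ȳ = (63 + 65 + 70 + 62 + 72 + 71 + 82 + 50 + 85 + 55)/10 = 67.5000
Numerator Σ_{t=1}^{9}(y_t−ȳ)(y_{t+1}−ȳ) = -745.7500
Denominator Σ(y_t−ȳ)² = 1074.5000
r_1 = -745.7500 / 1074.5000 = -0.694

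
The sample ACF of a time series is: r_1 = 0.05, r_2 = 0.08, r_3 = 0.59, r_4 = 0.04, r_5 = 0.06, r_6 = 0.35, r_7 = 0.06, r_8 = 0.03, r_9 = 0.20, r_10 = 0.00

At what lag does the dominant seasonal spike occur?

3

The largest autocorrelation is r_3 = 0.59, with weaker echoes at lags 6 (0.35) and 9 (0.20); the remaining lags stay at or below 0.08.
The dominant spike at lag 3 indicates a seasonal period of 3.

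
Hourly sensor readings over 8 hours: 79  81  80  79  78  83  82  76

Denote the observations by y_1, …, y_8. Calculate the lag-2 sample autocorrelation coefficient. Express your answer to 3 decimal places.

-0.567

Mean ȳ = (79 + 81 + 80 + 79 + 78 + 83 + 82 + 76)/8 = 79.7500
Deviations from mean: -0.7500, 1.2500, 0.2500, -0.7500, -1.7500, 3.2500, 2.2500, -3.7500
Numerator Σ_{t=1}^{6}(y_t−ȳ)(y_{t+2}−ȳ) = -20.1250
Denominator Σ(y_t−ȳ)² = 35.5000
r_2 = -20.1250 / 35.5000 = -0.567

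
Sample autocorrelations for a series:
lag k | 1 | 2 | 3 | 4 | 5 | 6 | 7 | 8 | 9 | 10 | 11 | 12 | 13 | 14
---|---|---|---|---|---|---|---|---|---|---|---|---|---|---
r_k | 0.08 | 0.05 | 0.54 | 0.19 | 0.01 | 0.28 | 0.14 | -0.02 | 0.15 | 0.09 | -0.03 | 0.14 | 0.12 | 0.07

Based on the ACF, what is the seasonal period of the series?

3

The largest autocorrelation is r_3 = 0.54, with a weaker echo at lag 6 (0.28); the remaining lags stay at or below 0.19.
The dominant spike at lag 3 indicates a seasonal period of 3.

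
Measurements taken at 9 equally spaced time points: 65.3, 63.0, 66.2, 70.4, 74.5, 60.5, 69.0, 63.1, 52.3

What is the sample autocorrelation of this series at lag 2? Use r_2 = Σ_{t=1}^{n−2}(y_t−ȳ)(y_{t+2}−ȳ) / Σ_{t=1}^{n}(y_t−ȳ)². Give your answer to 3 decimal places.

Mean ȳ = (65.3 + 63.0 + 66.2 + 70.4 + 74.5 + 60.5 + 69.0 + 63.1 + 52.3)/9 = 64.9222
Σ(y_t−ȳ)(y_{t+2}−ȳ) = (0.4827) + (-10.5295) + (12.2383) + (-24.2240) + (39.0560) + (8.0583) + (-51.4706) = -26.3888
Denominator Σ(y_t−ȳ)² = 326.0356
r_2 = -26.3888 / 326.0356 = -0.081

-0.081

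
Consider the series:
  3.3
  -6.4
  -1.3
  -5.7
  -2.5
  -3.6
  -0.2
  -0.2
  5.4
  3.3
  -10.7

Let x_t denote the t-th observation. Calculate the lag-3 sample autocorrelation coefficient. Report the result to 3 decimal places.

-0.191

Mean x̄ = (3.3 − 6.4 − 1.3 − 5.7 − 2.5 − 3.6 − 0.2 − 0.2 + 5.4 + 3.3 − 10.7)/11 = -1.6909
Numerator Σ_{t=1}^{8}(x_t−x̄)(x_{t+3}−x̄) = -43.6566
Denominator Σ(x_t−x̄)² = 228.4091
r_3 = -43.6566 / 228.4091 = -0.191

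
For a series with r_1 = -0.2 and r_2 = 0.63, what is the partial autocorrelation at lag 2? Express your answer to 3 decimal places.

0.615

φ_{22} = (r_2 − r_1²) / (1 − r_1²)
r_1² = (-0.2)² = 0.04
Numerator = 0.63 − 0.0400 = 0.5900; denominator = 1 − 0.0400 = 0.9600
φ_{22} = 0.5900 / 0.9600 = 0.615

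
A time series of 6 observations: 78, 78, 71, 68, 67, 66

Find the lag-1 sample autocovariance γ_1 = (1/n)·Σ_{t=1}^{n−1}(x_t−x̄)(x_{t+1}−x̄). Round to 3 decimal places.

Mean x̄ = (78 + 78 + 71 + 68 + 67 + 66)/6 = 71.3333
Σ_{t=1}^{5}(x_t−x̄)(x_{t+1}−x̄) = 80.8889
γ_1 = 80.8889 / 6 = 13.481

13.481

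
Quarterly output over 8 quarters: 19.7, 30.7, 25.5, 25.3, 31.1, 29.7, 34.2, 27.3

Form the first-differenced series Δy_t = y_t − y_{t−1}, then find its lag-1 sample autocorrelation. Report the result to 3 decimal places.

First differences Δy: 11.0, -5.2, -0.2, 5.8, -1.4, 4.5, -6.9
Mean of differences = 1.0857
Numerator Σ(Δy_t−Δȳ)(Δy_{t+1}−Δȳ) = -107.7688
Denominator Σ(Δy_t−Δȳ)² = 243.2886
r_1(Δy) = -107.7688 / 243.2886 = -0.443

-0.443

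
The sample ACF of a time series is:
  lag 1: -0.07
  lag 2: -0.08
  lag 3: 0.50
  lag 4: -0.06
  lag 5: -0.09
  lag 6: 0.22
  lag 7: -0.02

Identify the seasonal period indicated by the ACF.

3

The largest autocorrelation is r_3 = 0.50, with a weaker echo at lag 6 (0.22); the remaining lags stay at or below -0.02.
The dominant spike at lag 3 indicates a seasonal period of 3.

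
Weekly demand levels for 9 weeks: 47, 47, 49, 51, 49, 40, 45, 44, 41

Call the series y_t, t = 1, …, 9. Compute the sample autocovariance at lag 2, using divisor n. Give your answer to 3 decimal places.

Mean ȳ = (47 + 47 + 49 + 51 + 49 + 40 + 45 + 44 + 41)/9 = 45.8889
Σ_{t=1}^{7}(y_t−ȳ)(y_{t+2}−ȳ) = 1.4198
γ_2 = 1.4198 / 9 = 0.158

0.158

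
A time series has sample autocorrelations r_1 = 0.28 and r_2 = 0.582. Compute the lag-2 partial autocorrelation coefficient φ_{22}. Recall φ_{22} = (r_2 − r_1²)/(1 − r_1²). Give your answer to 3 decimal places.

φ_{22} = (r_2 − r_1²) / (1 − r_1²)
r_1² = (0.28)² = 0.0784
Numerator = 0.582 − 0.0784 = 0.5036; denominator = 1 − 0.0784 = 0.9216
φ_{22} = 0.5036 / 0.9216 = 0.546

0.546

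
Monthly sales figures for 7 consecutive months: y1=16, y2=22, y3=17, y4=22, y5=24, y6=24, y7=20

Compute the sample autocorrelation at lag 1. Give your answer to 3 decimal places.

Mean ȳ = (16 + 22 + 17 + 22 + 24 + 24 + 20)/7 = 20.7143
Numerator Σ_{t=1}^{6}(y_t−ȳ)(y_{t+1}−ȳ) = -2.9388
Denominator Σ(y_t−ȳ)² = 61.4286
r_1 = -2.9388 / 61.4286 = -0.048

-0.048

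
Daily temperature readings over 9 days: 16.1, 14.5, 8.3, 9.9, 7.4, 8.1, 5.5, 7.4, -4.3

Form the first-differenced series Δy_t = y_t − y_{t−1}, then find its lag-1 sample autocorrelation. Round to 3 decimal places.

First differences Δy: -1.6, -6.2, 1.6, -2.5, 0.7, -2.6, 1.9, -11.7
Mean of differences = -2.5500
Numerator Σ(Δy_t−Δȳ)(Δy_{t+1}−Δȳ) = -59.3475
Denominator Σ(Δy_t−Δȳ)² = 145.5400
r_1(Δy) = -59.3475 / 145.5400 = -0.408

-0.408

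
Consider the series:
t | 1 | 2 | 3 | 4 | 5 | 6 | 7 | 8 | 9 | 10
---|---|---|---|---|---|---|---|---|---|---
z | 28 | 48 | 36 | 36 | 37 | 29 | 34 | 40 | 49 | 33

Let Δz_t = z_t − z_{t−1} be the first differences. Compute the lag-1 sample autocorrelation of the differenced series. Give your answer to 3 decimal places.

-0.347

First differences Δz: 20, -12, 0, 1, -8, 5, 6, 9, -16
Mean of differences = 0.5556
Numerator Σ(Δz_t−Δz̄)(Δz_{t+1}−Δz̄) = -348.8642
Denominator Σ(Δz_t−Δz̄)² = 1004.2222
r_1(Δz) = -348.8642 / 1004.2222 = -0.347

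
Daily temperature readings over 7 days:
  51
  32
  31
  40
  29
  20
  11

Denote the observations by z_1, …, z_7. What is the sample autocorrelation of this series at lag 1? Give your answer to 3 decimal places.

Mean z̄ = (51 + 32 + 31 + 40 + 29 + 20 + 11)/7 = 30.5714
Deviations from mean: 20.4286, 1.4286, 0.4286, 9.4286, -1.5714, -10.5714, -19.5714
Σ(z_t−z̄)(z_{t+1}−z̄) = (29.1837) + (0.6122) + (4.0408) + (-14.8163) + (16.6122) + (206.8980) = 242.5306
Denominator Σ(z_t−z̄)² = 1005.7143
r_1 = 242.5306 / 1005.7143 = 0.241

0.241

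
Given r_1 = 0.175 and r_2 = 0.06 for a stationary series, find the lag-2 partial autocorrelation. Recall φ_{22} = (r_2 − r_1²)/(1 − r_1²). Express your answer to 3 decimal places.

0.030

φ_{22} = (r_2 − r_1²) / (1 − r_1²)
r_1² = (0.175)² = 0.030625
Numerator = 0.06 − 0.0306 = 0.0294; denominator = 1 − 0.0306 = 0.9694
φ_{22} = 0.0294 / 0.9694 = 0.030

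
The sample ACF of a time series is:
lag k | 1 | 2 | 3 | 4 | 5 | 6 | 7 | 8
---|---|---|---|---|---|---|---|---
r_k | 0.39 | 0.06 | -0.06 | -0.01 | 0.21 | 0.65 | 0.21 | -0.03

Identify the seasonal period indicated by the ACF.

6

The largest autocorrelation is r_6 = 0.65; the remaining lags stay at or below 0.39. The elevated value at lag 1 (0.39), dropping to 0.06 at lag 2, reflects decaying short-term dependence rather than seasonality.
The dominant spike at lag 6 indicates a seasonal period of 6.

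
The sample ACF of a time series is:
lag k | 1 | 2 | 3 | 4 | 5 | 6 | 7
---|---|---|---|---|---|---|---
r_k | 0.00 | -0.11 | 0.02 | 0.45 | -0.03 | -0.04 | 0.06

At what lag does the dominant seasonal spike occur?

The largest autocorrelation is r_4 = 0.45; the remaining lags stay at or below 0.06.
The dominant spike at lag 4 indicates a seasonal period of 4.

4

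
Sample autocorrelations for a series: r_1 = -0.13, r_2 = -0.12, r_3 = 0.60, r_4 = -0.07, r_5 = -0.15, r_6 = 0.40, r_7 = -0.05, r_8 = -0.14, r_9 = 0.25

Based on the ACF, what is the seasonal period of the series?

The largest autocorrelation is r_3 = 0.60, with weaker echoes at lags 6 (0.40) and 9 (0.25); the remaining lags stay at or below -0.05.
The dominant spike at lag 3 indicates a seasonal period of 3.

3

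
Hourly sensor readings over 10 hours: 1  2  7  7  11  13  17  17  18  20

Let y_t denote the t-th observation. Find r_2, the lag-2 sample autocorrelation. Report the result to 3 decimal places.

0.416

Mean ȳ = (1 + 2 + 7 + 7 + 11 + 13 + 17 + 17 + 18 + 20)/10 = 11.3000
Numerator Σ_{t=1}^{8}(y_t−ȳ)(y_{t+2}−ȳ) = 174.0200
Denominator Σ(y_t−ȳ)² = 418.1000
r_2 = 174.0200 / 418.1000 = 0.416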